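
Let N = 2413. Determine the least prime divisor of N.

2413 is odd.
Digit sum 10, not divisible by 3.
Ends in 3: not divisible by 5.
7: 2413 = 7·344 + 5
11: 2413 = 11·219 + 4
13: 2413 = 13·185 + 8
17: 2413 = 17·141 + 16
19: 2413 = 19·127

19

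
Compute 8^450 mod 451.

122

8^1 ≡ 8 (mod 451)
8^2 ≡ 8^2 = 64 ≡ 64 (mod 451)
8^4 ≡ 64^2 = 4096 ≡ 37 (mod 451)
8^8 ≡ 37^2 = 1369 ≡ 16 (mod 451)
8^16 ≡ 16^2 = 256 ≡ 256 (mod 451)
8^32 ≡ 256^2 = 65536 ≡ 141 (mod 451)
8^64 ≡ 141^2 = 19881 ≡ 37 (mod 451)
8^128 ≡ 37^2 = 1369 ≡ 16 (mod 451)
8^256 ≡ 16^2 = 256 ≡ 256 (mod 451)
450 = 256 + 128 + 64 + 2 in binary powers of 2.
So 8^450 ≡ 256 · 16 · 37 · 64 ≡ 122 (mod 451).
Since 122 ≠ 1, base 8 is a Fermat witness: 451 is composite.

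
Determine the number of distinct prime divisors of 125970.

125970 = 2 · 62985
62985 = 3 · 20995
20995 = 5 · 4199
4199 = 13 · 323
323 = 17 · 19
125970 = 2 · 3 · 5 · 13 · 17 · 19, which has 6 distinct prime factors.

6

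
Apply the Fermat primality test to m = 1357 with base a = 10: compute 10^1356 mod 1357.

10^1 ≡ 10 (mod 1357)
10^2 ≡ 10^2 = 100 ≡ 100 (mod 1357)
10^4 ≡ 100^2 = 10000 ≡ 501 (mod 1357)
10^8 ≡ 501^2 = 251001 ≡ 1313 (mod 1357)
10^16 ≡ 1313^2 = 1723969 ≡ 579 (mod 1357)
10^32 ≡ 579^2 = 335241 ≡ 62 (mod 1357)
10^64 ≡ 62^2 = 3844 ≡ 1130 (mod 1357)
10^128 ≡ 1130^2 = 1276900 ≡ 1320 (mod 1357)
10^256 ≡ 1320^2 = 1742400 ≡ 12 (mod 1357)
10^512 ≡ 12^2 = 144 ≡ 144 (mod 1357)
10^1024 ≡ 144^2 = 20736 ≡ 381 (mod 1357)
1356 = 1024 + 256 + 64 + 8 + 4 in binary powers of 2.
So 10^1356 ≡ 381 · 12 · 1130 · 1313 · 501 ≡ 196 (mod 1357).
Since 196 ≠ 1, base 10 is a Fermat witness: 1357 is composite.

196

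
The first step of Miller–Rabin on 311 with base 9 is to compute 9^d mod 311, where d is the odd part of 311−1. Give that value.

311 − 1 = 310 = 2^1 · 155, so d = 155.
9^1 ≡ 9 (mod 311)
9^2 ≡ 9^2 = 81 ≡ 81 (mod 311)
9^4 ≡ 81^2 = 6561 ≡ 30 (mod 311)
9^8 ≡ 30^2 = 900 ≡ 278 (mod 311)
9^16 ≡ 278^2 = 77284 ≡ 156 (mod 311)
9^32 ≡ 156^2 = 24336 ≡ 78 (mod 311)
9^64 ≡ 78^2 = 6084 ≡ 175 (mod 311)
9^128 ≡ 175^2 = 30625 ≡ 147 (mod 311)
155 = 128 + 16 + 8 + 2 + 1 in binary powers of 2.
So 9^155 ≡ 147 · 156 · 278 · 81 · 9 ≡ 1 (mod 311).
Since 9^d ≡ 1 (mod 311), base 9 does not prove 311 composite.

1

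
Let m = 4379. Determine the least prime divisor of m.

29

4379 is odd.
Digit sum 23, not divisible by 3.
Ends in 9: not divisible by 5.
7: 4379 = 7·625 + 4
11: 4379 = 11·398 + 1
13: 4379 = 13·336 + 11
17: 4379 = 17·257 + 10
19: 4379 = 19·230 + 9
23: 4379 = 23·190 + 9
29: 4379 = 29·151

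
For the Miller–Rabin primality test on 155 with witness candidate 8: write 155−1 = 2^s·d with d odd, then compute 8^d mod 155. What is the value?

33

155 − 1 = 154 = 2^1 · 77, so d = 77.
8^1 ≡ 8 (mod 155)
8^2 ≡ 8^2 = 64 ≡ 64 (mod 155)
8^4 ≡ 64^2 = 4096 ≡ 66 (mod 155)
8^8 ≡ 66^2 = 4356 ≡ 16 (mod 155)
8^16 ≡ 16^2 = 256 ≡ 101 (mod 155)
8^32 ≡ 101^2 = 10201 ≡ 126 (mod 155)
8^64 ≡ 126^2 = 15876 ≡ 66 (mod 155)
77 = 64 + 8 + 4 + 1 in binary powers of 2.
So 8^77 ≡ 66 · 16 · 66 · 8 ≡ 33 (mod 155).
Squaring chain: 33; never reaches −1, so base 8 is a Miller–Rabin witness that 155 is composite.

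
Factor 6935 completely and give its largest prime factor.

6935 = 5 · 1387
1387 = 19 · 73
73 is prime.
So 6935 = 5 · 19 · 73; the largest prime factor is 73.

73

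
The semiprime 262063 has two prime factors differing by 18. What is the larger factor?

521

Since p = q + 18, we have 262063 = q(q + 18), so q² + 18q − 262063 = 0.
Discriminant: 18² + 4·262063 = 324 + 1048252 = 1048576; √1048576 = 1024.
q = (−18 + 1024)/2 = 503, and p = q + 18 = 521.
Check: 503 · 521 = 262063.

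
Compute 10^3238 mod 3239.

10^1 ≡ 10 (mod 3239)
10^2 ≡ 10^2 = 100 ≡ 100 (mod 3239)
10^4 ≡ 100^2 = 10000 ≡ 283 (mod 3239)
10^8 ≡ 283^2 = 80089 ≡ 2353 (mod 3239)
10^16 ≡ 2353^2 = 5536609 ≡ 1158 (mod 3239)
10^32 ≡ 1158^2 = 1340964 ≡ 18 (mod 3239)
10^64 ≡ 18^2 = 324 ≡ 324 (mod 3239)
10^128 ≡ 324^2 = 104976 ≡ 1328 (mod 3239)
10^256 ≡ 1328^2 = 1763584 ≡ 1568 (mod 3239)
10^512 ≡ 1568^2 = 2458624 ≡ 223 (mod 3239)
10^1024 ≡ 223^2 = 49729 ≡ 1144 (mod 3239)
10^2048 ≡ 1144^2 = 1308736 ≡ 180 (mod 3239)
3238 = 2048 + 1024 + 128 + 32 + 4 + 2 in binary powers of 2.
So 10^3238 ≡ 180 · 1144 · 1328 · 18 · 283 · 100 ≡ 3091 (mod 3239).
Since 3091 ≠ 1, base 10 is a Fermat witness: 3239 is composite.

3091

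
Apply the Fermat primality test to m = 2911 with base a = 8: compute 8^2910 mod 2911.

2664

8^1 ≡ 8 (mod 2911)
8^2 ≡ 8^2 = 64 ≡ 64 (mod 2911)
8^4 ≡ 64^2 = 4096 ≡ 1185 (mod 2911)
8^8 ≡ 1185^2 = 1404225 ≡ 1123 (mod 2911)
8^16 ≡ 1123^2 = 1261129 ≡ 666 (mod 2911)
8^32 ≡ 666^2 = 443556 ≡ 1084 (mod 2911)
8^64 ≡ 1084^2 = 1175056 ≡ 1923 (mod 2911)
8^128 ≡ 1923^2 = 3697929 ≡ 959 (mod 2911)
8^256 ≡ 959^2 = 919681 ≡ 2716 (mod 2911)
8^512 ≡ 2716^2 = 7376656 ≡ 182 (mod 2911)
8^1024 ≡ 182^2 = 33124 ≡ 1103 (mod 2911)
8^2048 ≡ 1103^2 = 1216609 ≡ 2722 (mod 2911)
2910 = 2048 + 512 + 256 + 64 + 16 + 8 + 4 + 2 in binary powers of 2.
So 8^2910 ≡ 2722 · 182 · 2716 · 1923 · 666 · 1123 · 1185 · 64 ≡ 2664 (mod 2911).
Since 2664 ≠ 1, base 8 is a Fermat witness: 2911 is composite.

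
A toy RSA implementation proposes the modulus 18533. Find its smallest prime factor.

18533 is odd.
Digit sum 20, not divisible by 3.
Ends in 3: not divisible by 5.
7: 18533 = 7·2647 + 4
11: 18533 = 11·1684 + 9
13: 18533 = 13·1425 + 8
17: 18533 = 17·1090 + 3
19: 18533 = 19·975 + 8
23: 18533 = 23·805 + 18
29: 18533 = 29·639 + 2
31: 18533 = 31·597 + 26
37: 18533 = 37·500 + 33
41: 18533 = 41·452 + 1
43: 18533 = 43·431

43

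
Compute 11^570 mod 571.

1

11^1 ≡ 11 (mod 571)
11^2 ≡ 11^2 = 121 ≡ 121 (mod 571)
11^4 ≡ 121^2 = 14641 ≡ 366 (mod 571)
11^8 ≡ 366^2 = 133956 ≡ 342 (mod 571)
11^16 ≡ 342^2 = 116964 ≡ 480 (mod 571)
11^32 ≡ 480^2 = 230400 ≡ 287 (mod 571)
11^64 ≡ 287^2 = 82369 ≡ 145 (mod 571)
11^128 ≡ 145^2 = 21025 ≡ 469 (mod 571)
11^256 ≡ 469^2 = 219961 ≡ 126 (mod 571)
11^512 ≡ 126^2 = 15876 ≡ 459 (mod 571)
570 = 512 + 32 + 16 + 8 + 2 in binary powers of 2.
So 11^570 ≡ 459 · 287 · 480 · 342 · 121 ≡ 1 (mod 571).
Since the result is 1, base 11 gives no evidence that 571 is composite.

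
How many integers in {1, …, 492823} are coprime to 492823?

Factor: 492823 = 43 · 73 · 157.
φ(492823) = (43−1) · (73−1) · (157−1) = 42 · 72 · 156 = 471744.

471744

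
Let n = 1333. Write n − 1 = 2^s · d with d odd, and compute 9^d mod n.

1225

1333 − 1 = 1332 = 2^2 · 333, so d = 333.
9^1 ≡ 9 (mod 1333)
9^2 ≡ 9^2 = 81 ≡ 81 (mod 1333)
9^4 ≡ 81^2 = 6561 ≡ 1229 (mod 1333)
9^8 ≡ 1229^2 = 1510441 ≡ 152 (mod 1333)
9^16 ≡ 152^2 = 23104 ≡ 443 (mod 1333)
9^32 ≡ 443^2 = 196249 ≡ 298 (mod 1333)
9^64 ≡ 298^2 = 88804 ≡ 826 (mod 1333)
9^128 ≡ 826^2 = 682276 ≡ 1113 (mod 1333)
9^256 ≡ 1113^2 = 1238769 ≡ 412 (mod 1333)
333 = 256 + 64 + 8 + 4 + 1 in binary powers of 2.
So 9^333 ≡ 412 · 826 · 152 · 1229 · 9 ≡ 1225 (mod 1333).
Squaring chain: 1225 → 1000; never reaches −1, so base 9 is a Miller–Rabin witness that 1333 is composite.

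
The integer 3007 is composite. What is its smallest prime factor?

31

3007 is odd.
Digit sum 10, not divisible by 3.
Ends in 7: not divisible by 5.
7: 3007 = 7·429 + 4
11: 3007 = 11·273 + 4
13: 3007 = 13·231 + 4
17: 3007 = 17·176 + 15
19: 3007 = 19·158 + 5
23: 3007 = 23·130 + 17
29: 3007 = 29·103 + 20
31: 3007 = 31·97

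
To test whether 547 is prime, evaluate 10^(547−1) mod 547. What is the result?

1

10^1 ≡ 10 (mod 547)
10^2 ≡ 10^2 = 100 ≡ 100 (mod 547)
10^4 ≡ 100^2 = 10000 ≡ 154 (mod 547)
10^8 ≡ 154^2 = 23716 ≡ 195 (mod 547)
10^16 ≡ 195^2 = 38025 ≡ 282 (mod 547)
10^32 ≡ 282^2 = 79524 ≡ 209 (mod 547)
10^64 ≡ 209^2 = 43681 ≡ 468 (mod 547)
10^128 ≡ 468^2 = 219024 ≡ 224 (mod 547)
10^256 ≡ 224^2 = 50176 ≡ 399 (mod 547)
10^512 ≡ 399^2 = 159201 ≡ 24 (mod 547)
546 = 512 + 32 + 2 in binary powers of 2.
So 10^546 ≡ 24 · 209 · 100 ≡ 1 (mod 547).
Since the result is 1, base 10 gives no evidence that 547 is composite.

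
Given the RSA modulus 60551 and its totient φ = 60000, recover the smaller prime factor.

φ(n) = (p−1)(q−1) = n − (p+q) + 1, so p + q = 60551 − 60000 + 1 = 552.
p and q are the roots of t² − 552t + 60551 = 0.
Discriminant: 552² − 4·60551 = 304704 − 242204 = 62500; √62500 = 250.
q = (552 − 250)/2 = 151, p = (552 + 250)/2 = 401.
Check: 151 · 401 = 60551.

151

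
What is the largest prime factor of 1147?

37

1147 = 31 · 37
37 is prime.
So 1147 = 31 · 37; the largest prime factor is 37.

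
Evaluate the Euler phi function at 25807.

25480

Factor: 25807 = 131 · 197.
φ(25807) = (131−1) · (197−1) = 130 · 196 = 25480.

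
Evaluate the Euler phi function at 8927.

8736

Factor: 8927 = 79 · 113.
φ(8927) = (79−1) · (113−1) = 78 · 112 = 8736.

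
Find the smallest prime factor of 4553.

4553 is odd.
Digit sum 17, not divisible by 3.
Ends in 3: not divisible by 5.
7: 4553 = 7·650 + 3
11: 4553 = 11·413 + 10
13: 4553 = 13·350 + 3
17: 4553 = 17·267 + 14
19: 4553 = 19·239 + 12
23: 4553 = 23·197 + 22
29: 4553 = 29·157

29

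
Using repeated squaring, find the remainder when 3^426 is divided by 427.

3^1 ≡ 3 (mod 427)
3^2 ≡ 3^2 = 9 ≡ 9 (mod 427)
3^4 ≡ 9^2 = 81 ≡ 81 (mod 427)
3^8 ≡ 81^2 = 6561 ≡ 156 (mod 427)
3^16 ≡ 156^2 = 24336 ≡ 424 (mod 427)
3^32 ≡ 424^2 = 179776 ≡ 9 (mod 427)
3^64 ≡ 9^2 = 81 ≡ 81 (mod 427)
3^128 ≡ 81^2 = 6561 ≡ 156 (mod 427)
3^256 ≡ 156^2 = 24336 ≡ 424 (mod 427)
426 = 256 + 128 + 32 + 8 + 2 in binary powers of 2.
So 3^426 ≡ 424 · 156 · 9 · 156 · 9 ≡ 302 (mod 427).
Since 302 ≠ 1, base 3 is a Fermat witness: 427 is composite.

302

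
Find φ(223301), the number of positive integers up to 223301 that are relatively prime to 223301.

Factor: 223301 = 13 · 89 · 193.
φ(223301) = (13−1) · (89−1) · (193−1) = 12 · 88 · 192 = 202752.

202752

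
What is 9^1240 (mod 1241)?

137

9^1 ≡ 9 (mod 1241)
9^2 ≡ 9^2 = 81 ≡ 81 (mod 1241)
9^4 ≡ 81^2 = 6561 ≡ 356 (mod 1241)
9^8 ≡ 356^2 = 126736 ≡ 154 (mod 1241)
9^16 ≡ 154^2 = 23716 ≡ 137 (mod 1241)
9^32 ≡ 137^2 = 18769 ≡ 154 (mod 1241)
9^64 ≡ 154^2 = 23716 ≡ 137 (mod 1241)
9^128 ≡ 137^2 = 18769 ≡ 154 (mod 1241)
9^256 ≡ 154^2 = 23716 ≡ 137 (mod 1241)
9^512 ≡ 137^2 = 18769 ≡ 154 (mod 1241)
9^1024 ≡ 154^2 = 23716 ≡ 137 (mod 1241)
1240 = 1024 + 128 + 64 + 16 + 8 in binary powers of 2.
So 9^1240 ≡ 137 · 154 · 137 · 137 · 154 ≡ 137 (mod 1241).
Since 137 ≠ 1, base 9 is a Fermat witness: 1241 is composite.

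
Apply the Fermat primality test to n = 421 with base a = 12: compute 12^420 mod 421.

12^1 ≡ 12 (mod 421)
12^2 ≡ 12^2 = 144 ≡ 144 (mod 421)
12^4 ≡ 144^2 = 20736 ≡ 107 (mod 421)
12^8 ≡ 107^2 = 11449 ≡ 82 (mod 421)
12^16 ≡ 82^2 = 6724 ≡ 409 (mod 421)
12^32 ≡ 409^2 = 167281 ≡ 144 (mod 421)
12^64 ≡ 144^2 = 20736 ≡ 107 (mod 421)
12^128 ≡ 107^2 = 11449 ≡ 82 (mod 421)
12^256 ≡ 82^2 = 6724 ≡ 409 (mod 421)
420 = 256 + 128 + 32 + 4 in binary powers of 2.
So 12^420 ≡ 409 · 82 · 144 · 107 ≡ 1 (mod 421).
Since the result is 1, base 12 gives no evidence that 421 is composite.

1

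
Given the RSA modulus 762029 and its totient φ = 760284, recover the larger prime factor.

φ(n) = (p−1)(q−1) = n − (p+q) + 1, so p + q = 762029 − 760284 + 1 = 1746.
p and q are the roots of t² − 1746t + 762029 = 0.
Discriminant: 1746² − 4·762029 = 3048516 − 3048116 = 400; √400 = 20.
q = (1746 − 20)/2 = 863, p = (1746 + 20)/2 = 883.
Check: 863 · 883 = 762029.

883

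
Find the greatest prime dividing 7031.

89

7031 = 79 · 89
89 is prime.
So 7031 = 79 · 89; the largest prime factor is 89.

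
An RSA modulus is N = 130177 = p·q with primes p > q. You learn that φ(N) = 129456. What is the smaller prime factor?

φ(n) = (p−1)(q−1) = n − (p+q) + 1, so p + q = 130177 − 129456 + 1 = 722.
p and q are the roots of t² − 722t + 130177 = 0.
Discriminant: 722² − 4·130177 = 521284 − 520708 = 576; √576 = 24.
q = (722 − 24)/2 = 349, p = (722 + 24)/2 = 373.
Check: 349 · 373 = 130177.

349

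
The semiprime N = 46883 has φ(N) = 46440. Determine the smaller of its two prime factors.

173

φ(n) = (p−1)(q−1) = n − (p+q) + 1, so p + q = 46883 − 46440 + 1 = 444.
p and q are the roots of t² − 444t + 46883 = 0.
Discriminant: 444² − 4·46883 = 197136 − 187532 = 9604; √9604 = 98.
q = (444 − 98)/2 = 173, p = (444 + 98)/2 = 271.
Check: 173 · 271 = 46883.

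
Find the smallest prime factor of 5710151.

5710151 is odd.
Digit sum 20, not divisible by 3.
Ends in 1: not divisible by 5.
7: 5710151 = 7·815735 + 6
11: 5710151 = 11·519104 + 7
13: 5710151 = 13·439242 + 5
17: 5710151 = 17·335891 + 4
19: 5710151 = 19·300534 + 5
23: 5710151 = 23·248267 + 10
29: 5710151 = 29·196901 + 22
31: 5710151 = 31·184198 + 13
37: 5710151 = 37·154328 + 15
41: 5710151 = 41·139271 + 40
43: 5710151 = 43·132794 + 9
47: 5710151 = 47·121492 + 27
53: 5710151 = 53·107738 + 37
59: 5710151 = 59·96782 + 13
61: 5710151 = 61·93609 + 2
67: 5710151 = 67·85226 + 9
71: 5710151 = 71·80424 + 47
73: 5710151 = 73·78221 + 18
79: 5710151 = 79·72280 + 31
83: 5710151 = 83·68797

83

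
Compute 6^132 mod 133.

106

6^1 ≡ 6 (mod 133)
6^2 ≡ 6^2 = 36 ≡ 36 (mod 133)
6^4 ≡ 36^2 = 1296 ≡ 99 (mod 133)
6^8 ≡ 99^2 = 9801 ≡ 92 (mod 133)
6^16 ≡ 92^2 = 8464 ≡ 85 (mod 133)
6^32 ≡ 85^2 = 7225 ≡ 43 (mod 133)
6^64 ≡ 43^2 = 1849 ≡ 120 (mod 133)
6^128 ≡ 120^2 = 14400 ≡ 36 (mod 133)
132 = 128 + 4 in binary powers of 2.
So 6^132 ≡ 36 · 99 ≡ 106 (mod 133).
Since 106 ≠ 1, base 6 is a Fermat witness: 133 is composite.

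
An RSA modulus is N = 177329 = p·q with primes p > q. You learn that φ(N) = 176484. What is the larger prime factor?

463

φ(n) = (p−1)(q−1) = n − (p+q) + 1, so p + q = 177329 − 176484 + 1 = 846.
p and q are the roots of t² − 846t + 177329 = 0.
Discriminant: 846² − 4·177329 = 715716 − 709316 = 6400; √6400 = 80.
q = (846 − 80)/2 = 383, p = (846 + 80)/2 = 463.
Check: 383 · 463 = 177329.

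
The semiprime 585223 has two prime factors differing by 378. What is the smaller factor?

599

Since p = q + 378, we have 585223 = q(q + 378), so q² + 378q − 585223 = 0.
Discriminant: 378² + 4·585223 = 142884 + 2340892 = 2483776; √2483776 = 1576.
q = (−378 + 1576)/2 = 599, and p = q + 378 = 977.
Check: 599 · 977 = 585223.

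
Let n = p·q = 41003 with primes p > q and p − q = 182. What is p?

Since p = q + 182, we have 41003 = q(q + 182), so q² + 182q − 41003 = 0.
Discriminant: 182² + 4·41003 = 33124 + 164012 = 197136; √197136 = 444.
q = (−182 + 444)/2 = 131, and p = q + 182 = 313.
Check: 131 · 313 = 41003.

313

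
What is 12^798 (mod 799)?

12^1 ≡ 12 (mod 799)
12^2 ≡ 12^2 = 144 ≡ 144 (mod 799)
12^4 ≡ 144^2 = 20736 ≡ 761 (mod 799)
12^8 ≡ 761^2 = 579121 ≡ 645 (mod 799)
12^16 ≡ 645^2 = 416025 ≡ 545 (mod 799)
12^32 ≡ 545^2 = 297025 ≡ 596 (mod 799)
12^64 ≡ 596^2 = 355216 ≡ 460 (mod 799)
12^128 ≡ 460^2 = 211600 ≡ 664 (mod 799)
12^256 ≡ 664^2 = 440896 ≡ 647 (mod 799)
12^512 ≡ 647^2 = 418609 ≡ 732 (mod 799)
798 = 512 + 256 + 16 + 8 + 4 + 2 in binary powers of 2.
So 12^798 ≡ 732 · 647 · 545 · 645 · 761 · 144 ≡ 780 (mod 799).
Since 780 ≠ 1, base 12 is a Fermat witness: 799 is composite.

780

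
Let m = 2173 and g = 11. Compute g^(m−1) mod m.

1950

11^1 ≡ 11 (mod 2173)
11^2 ≡ 11^2 = 121 ≡ 121 (mod 2173)
11^4 ≡ 121^2 = 14641 ≡ 1603 (mod 2173)
11^8 ≡ 1603^2 = 2569609 ≡ 1123 (mod 2173)
11^16 ≡ 1123^2 = 1261129 ≡ 789 (mod 2173)
11^32 ≡ 789^2 = 622521 ≡ 1043 (mod 2173)
11^64 ≡ 1043^2 = 1087849 ≡ 1349 (mod 2173)
11^128 ≡ 1349^2 = 1819801 ≡ 1000 (mod 2173)
11^256 ≡ 1000^2 = 1000000 ≡ 420 (mod 2173)
11^512 ≡ 420^2 = 176400 ≡ 387 (mod 2173)
11^1024 ≡ 387^2 = 149769 ≡ 2005 (mod 2173)
11^2048 ≡ 2005^2 = 4020025 ≡ 2148 (mod 2173)
2172 = 2048 + 64 + 32 + 16 + 8 + 4 in binary powers of 2.
So 11^2172 ≡ 2148 · 1349 · 1043 · 789 · 1123 · 1603 ≡ 1950 (mod 2173).
Since 1950 ≠ 1, base 11 is a Fermat witness: 2173 is composite.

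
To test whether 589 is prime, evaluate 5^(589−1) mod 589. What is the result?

125

5^1 ≡ 5 (mod 589)
5^2 ≡ 5^2 = 25 ≡ 25 (mod 589)
5^4 ≡ 25^2 = 625 ≡ 36 (mod 589)
5^8 ≡ 36^2 = 1296 ≡ 118 (mod 589)
5^16 ≡ 118^2 = 13924 ≡ 377 (mod 589)
5^32 ≡ 377^2 = 142129 ≡ 180 (mod 589)
5^64 ≡ 180^2 = 32400 ≡ 5 (mod 589)
5^128 ≡ 5^2 = 25 ≡ 25 (mod 589)
5^256 ≡ 25^2 = 625 ≡ 36 (mod 589)
5^512 ≡ 36^2 = 1296 ≡ 118 (mod 589)
588 = 512 + 64 + 8 + 4 in binary powers of 2.
So 5^588 ≡ 118 · 5 · 118 · 36 ≡ 125 (mod 589).
Since 125 ≠ 1, base 5 is a Fermat witness: 589 is composite.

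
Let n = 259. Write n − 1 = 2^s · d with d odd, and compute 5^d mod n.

97

259 − 1 = 258 = 2^1 · 129, so d = 129.
5^1 ≡ 5 (mod 259)
5^2 ≡ 5^2 = 25 ≡ 25 (mod 259)
5^4 ≡ 25^2 = 625 ≡ 107 (mod 259)
5^8 ≡ 107^2 = 11449 ≡ 53 (mod 259)
5^16 ≡ 53^2 = 2809 ≡ 219 (mod 259)
5^32 ≡ 219^2 = 47961 ≡ 46 (mod 259)
5^64 ≡ 46^2 = 2116 ≡ 44 (mod 259)
5^128 ≡ 44^2 = 1936 ≡ 123 (mod 259)
129 = 128 + 1 in binary powers of 2.
So 5^129 ≡ 123 · 5 ≡ 97 (mod 259).
Squaring chain: 97; never reaches −1, so base 5 is a Miller–Rabin witness that 259 is composite.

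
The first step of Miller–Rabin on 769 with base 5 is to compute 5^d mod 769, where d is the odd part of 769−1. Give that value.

125

769 − 1 = 768 = 2^8 · 3, so d = 3.
5^1 ≡ 5 (mod 769)
5^2 ≡ 5^2 = 25 ≡ 25 (mod 769)
3 = 2 + 1 in binary powers of 2.
So 5^3 ≡ 25 · 5 ≡ 125 (mod 769).
Squaring chain: 125 → 245 → 43 → 311 → 596 → 707 → 768 → 1; reaches −1, so base 5 does not prove 769 composite.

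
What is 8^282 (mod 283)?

8^1 ≡ 8 (mod 283)
8^2 ≡ 8^2 = 64 ≡ 64 (mod 283)
8^4 ≡ 64^2 = 4096 ≡ 134 (mod 283)
8^8 ≡ 134^2 = 17956 ≡ 127 (mod 283)
8^16 ≡ 127^2 = 16129 ≡ 281 (mod 283)
8^32 ≡ 281^2 = 78961 ≡ 4 (mod 283)
8^64 ≡ 4^2 = 16 ≡ 16 (mod 283)
8^128 ≡ 16^2 = 256 ≡ 256 (mod 283)
8^256 ≡ 256^2 = 65536 ≡ 163 (mod 283)
282 = 256 + 16 + 8 + 2 in binary powers of 2.
So 8^282 ≡ 163 · 281 · 127 · 64 ≡ 1 (mod 283).
Since the result is 1, base 8 gives no evidence that 283 is composite.

1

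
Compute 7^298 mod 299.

108

7^1 ≡ 7 (mod 299)
7^2 ≡ 7^2 = 49 ≡ 49 (mod 299)
7^4 ≡ 49^2 = 2401 ≡ 9 (mod 299)
7^8 ≡ 9^2 = 81 ≡ 81 (mod 299)
7^16 ≡ 81^2 = 6561 ≡ 282 (mod 299)
7^32 ≡ 282^2 = 79524 ≡ 289 (mod 299)
7^64 ≡ 289^2 = 83521 ≡ 100 (mod 299)
7^128 ≡ 100^2 = 10000 ≡ 133 (mod 299)
7^256 ≡ 133^2 = 17689 ≡ 48 (mod 299)
298 = 256 + 32 + 8 + 2 in binary powers of 2.
So 7^298 ≡ 48 · 289 · 81 · 49 ≡ 108 (mod 299).
Since 108 ≠ 1, base 7 is a Fermat witness: 299 is composite.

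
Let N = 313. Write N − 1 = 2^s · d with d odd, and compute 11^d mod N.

312

313 − 1 = 312 = 2^3 · 39, so d = 39.
11^1 ≡ 11 (mod 313)
11^2 ≡ 11^2 = 121 ≡ 121 (mod 313)
11^4 ≡ 121^2 = 14641 ≡ 243 (mod 313)
11^8 ≡ 243^2 = 59049 ≡ 205 (mod 313)
11^16 ≡ 205^2 = 42025 ≡ 83 (mod 313)
11^32 ≡ 83^2 = 6889 ≡ 3 (mod 313)
39 = 32 + 4 + 2 + 1 in binary powers of 2.
So 11^39 ≡ 3 · 243 · 121 · 11 ≡ 312 (mod 313).
Since 11^d ≡ 312 (mod 313), base 11 does not prove 313 composite.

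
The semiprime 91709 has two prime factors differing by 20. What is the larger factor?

313

Since p = q + 20, we have 91709 = q(q + 20), so q² + 20q − 91709 = 0.
Discriminant: 20² + 4·91709 = 400 + 366836 = 367236; √367236 = 606.
q = (−20 + 606)/2 = 293, and p = q + 20 = 313.
Check: 293 · 313 = 91709.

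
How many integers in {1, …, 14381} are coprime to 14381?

14112

Factor: 14381 = 73 · 197.
φ(14381) = (73−1) · (197−1) = 72 · 196 = 14112.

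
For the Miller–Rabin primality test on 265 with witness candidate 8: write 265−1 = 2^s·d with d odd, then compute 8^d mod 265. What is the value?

58

265 − 1 = 264 = 2^3 · 33, so d = 33.
8^1 ≡ 8 (mod 265)
8^2 ≡ 8^2 = 64 ≡ 64 (mod 265)
8^4 ≡ 64^2 = 4096 ≡ 121 (mod 265)
8^8 ≡ 121^2 = 14641 ≡ 66 (mod 265)
8^16 ≡ 66^2 = 4356 ≡ 116 (mod 265)
8^32 ≡ 116^2 = 13456 ≡ 206 (mod 265)
33 = 32 + 1 in binary powers of 2.
So 8^33 ≡ 206 · 8 ≡ 58 (mod 265).
Squaring chain: 58 → 184 → 201; never reaches −1, so base 8 is a Miller–Rabin witness that 265 is composite.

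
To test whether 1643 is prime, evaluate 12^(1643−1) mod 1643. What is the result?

12^1 ≡ 12 (mod 1643)
12^2 ≡ 12^2 = 144 ≡ 144 (mod 1643)
12^4 ≡ 144^2 = 20736 ≡ 1020 (mod 1643)
12^8 ≡ 1020^2 = 1040400 ≡ 381 (mod 1643)
12^16 ≡ 381^2 = 145161 ≡ 577 (mod 1643)
12^32 ≡ 577^2 = 332929 ≡ 1043 (mod 1643)
12^64 ≡ 1043^2 = 1087849 ≡ 183 (mod 1643)
12^128 ≡ 183^2 = 33489 ≡ 629 (mod 1643)
12^256 ≡ 629^2 = 395641 ≡ 1321 (mod 1643)
12^512 ≡ 1321^2 = 1745041 ≡ 175 (mod 1643)
12^1024 ≡ 175^2 = 30625 ≡ 1051 (mod 1643)
1642 = 1024 + 512 + 64 + 32 + 8 + 2 in binary powers of 2.
So 12^1642 ≡ 1051 · 175 · 183 · 1043 · 381 · 144 ≡ 782 (mod 1643).
Since 782 ≠ 1, base 12 is a Fermat witness: 1643 is composite.

782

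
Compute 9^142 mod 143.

9^1 ≡ 9 (mod 143)
9^2 ≡ 9^2 = 81 ≡ 81 (mod 143)
9^4 ≡ 81^2 = 6561 ≡ 126 (mod 143)
9^8 ≡ 126^2 = 15876 ≡ 3 (mod 143)
9^16 ≡ 3^2 = 9 ≡ 9 (mod 143)
9^32 ≡ 9^2 = 81 ≡ 81 (mod 143)
9^64 ≡ 81^2 = 6561 ≡ 126 (mod 143)
9^128 ≡ 126^2 = 15876 ≡ 3 (mod 143)
142 = 128 + 8 + 4 + 2 in binary powers of 2.
So 9^142 ≡ 3 · 3 · 126 · 81 ≡ 48 (mod 143).
Since 48 ≠ 1, base 9 is a Fermat witness: 143 is composite.

48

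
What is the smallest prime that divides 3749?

23

3749 is odd.
Digit sum 23, not divisible by 3.
Ends in 9: not divisible by 5.
7: 3749 = 7·535 + 4
11: 3749 = 11·340 + 9
13: 3749 = 13·288 + 5
17: 3749 = 17·220 + 9
19: 3749 = 19·197 + 6
23: 3749 = 23·163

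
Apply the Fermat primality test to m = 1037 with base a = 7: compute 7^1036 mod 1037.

7^1 ≡ 7 (mod 1037)
7^2 ≡ 7^2 = 49 ≡ 49 (mod 1037)
7^4 ≡ 49^2 = 2401 ≡ 327 (mod 1037)
7^8 ≡ 327^2 = 106929 ≡ 118 (mod 1037)
7^16 ≡ 118^2 = 13924 ≡ 443 (mod 1037)
7^32 ≡ 443^2 = 196249 ≡ 256 (mod 1037)
7^64 ≡ 256^2 = 65536 ≡ 205 (mod 1037)
7^128 ≡ 205^2 = 42025 ≡ 545 (mod 1037)
7^256 ≡ 545^2 = 297025 ≡ 443 (mod 1037)
7^512 ≡ 443^2 = 196249 ≡ 256 (mod 1037)
7^1024 ≡ 256^2 = 65536 ≡ 205 (mod 1037)
1036 = 1024 + 8 + 4 in binary powers of 2.
So 7^1036 ≡ 205 · 118 · 327 ≡ 931 (mod 1037).
Since 931 ≠ 1, base 7 is a Fermat witness: 1037 is composite.

931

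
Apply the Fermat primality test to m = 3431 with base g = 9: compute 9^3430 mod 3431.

2327

9^1 ≡ 9 (mod 3431)
9^2 ≡ 9^2 = 81 ≡ 81 (mod 3431)
9^4 ≡ 81^2 = 6561 ≡ 3130 (mod 3431)
9^8 ≡ 3130^2 = 9796900 ≡ 1395 (mod 3431)
9^16 ≡ 1395^2 = 1946025 ≡ 648 (mod 3431)
9^32 ≡ 648^2 = 419904 ≡ 1322 (mod 3431)
9^64 ≡ 1322^2 = 1747684 ≡ 1305 (mod 3431)
9^128 ≡ 1305^2 = 1703025 ≡ 1249 (mod 3431)
9^256 ≡ 1249^2 = 1560001 ≡ 2327 (mod 3431)
9^512 ≡ 2327^2 = 5414929 ≡ 811 (mod 3431)
9^1024 ≡ 811^2 = 657721 ≡ 2400 (mod 3431)
9^2048 ≡ 2400^2 = 5760000 ≡ 2782 (mod 3431)
3430 = 2048 + 1024 + 256 + 64 + 32 + 4 + 2 in binary powers of 2.
So 9^3430 ≡ 2782 · 2400 · 2327 · 1305 · 1322 · 3130 · 81 ≡ 2327 (mod 3431).
Since 2327 ≠ 1, base 9 is a Fermat witness: 3431 is composite.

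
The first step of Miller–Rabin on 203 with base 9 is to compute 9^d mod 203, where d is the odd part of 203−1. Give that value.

4

203 − 1 = 202 = 2^1 · 101, so d = 101.
9^1 ≡ 9 (mod 203)
9^2 ≡ 9^2 = 81 ≡ 81 (mod 203)
9^4 ≡ 81^2 = 6561 ≡ 65 (mod 203)
9^8 ≡ 65^2 = 4225 ≡ 165 (mod 203)
9^16 ≡ 165^2 = 27225 ≡ 23 (mod 203)
9^32 ≡ 23^2 = 529 ≡ 123 (mod 203)
9^64 ≡ 123^2 = 15129 ≡ 107 (mod 203)
101 = 64 + 32 + 4 + 1 in binary powers of 2.
So 9^101 ≡ 107 · 123 · 65 · 9 ≡ 4 (mod 203).
Squaring chain: 4; never reaches −1, so base 9 is a Miller–Rabin witness that 203 is composite.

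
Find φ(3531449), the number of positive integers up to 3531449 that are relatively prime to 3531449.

Factor: 3531449 = 137 · 149 · 173.
φ(3531449) = (137−1) · (149−1) · (173−1) = 136 · 148 · 172 = 3462016.

3462016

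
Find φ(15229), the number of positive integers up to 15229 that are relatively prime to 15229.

Factor: 15229 = 97 · 157.
φ(15229) = (97−1) · (157−1) = 96 · 156 = 14976.

14976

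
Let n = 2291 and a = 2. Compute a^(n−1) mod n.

92

2^1 ≡ 2 (mod 2291)
2^2 ≡ 2^2 = 4 ≡ 4 (mod 2291)
2^4 ≡ 4^2 = 16 ≡ 16 (mod 2291)
2^8 ≡ 16^2 = 256 ≡ 256 (mod 2291)
2^16 ≡ 256^2 = 65536 ≡ 1388 (mod 2291)
2^32 ≡ 1388^2 = 1926544 ≡ 2104 (mod 2291)
2^64 ≡ 2104^2 = 4426816 ≡ 604 (mod 2291)
2^128 ≡ 604^2 = 364816 ≡ 547 (mod 2291)
2^256 ≡ 547^2 = 299209 ≡ 1379 (mod 2291)
2^512 ≡ 1379^2 = 1901641 ≡ 111 (mod 2291)
2^1024 ≡ 111^2 = 12321 ≡ 866 (mod 2291)
2^2048 ≡ 866^2 = 749956 ≡ 799 (mod 2291)
2290 = 2048 + 128 + 64 + 32 + 16 + 2 in binary powers of 2.
So 2^2290 ≡ 799 · 547 · 604 · 2104 · 1388 · 4 ≡ 92 (mod 2291).
Since 92 ≠ 1, base 2 is a Fermat witness: 2291 is composite.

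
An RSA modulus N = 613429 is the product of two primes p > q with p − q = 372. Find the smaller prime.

619

Since p = q + 372, we have 613429 = q(q + 372), so q² + 372q − 613429 = 0.
Discriminant: 372² + 4·613429 = 138384 + 2453716 = 2592100; √2592100 = 1610.
q = (−372 + 1610)/2 = 619, and p = q + 372 = 991.
Check: 619 · 991 = 613429.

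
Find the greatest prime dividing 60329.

60329 = 23 · 2623
2623 = 43 · 61
61 is prime.
So 60329 = 23 · 43 · 61; the largest prime factor is 61.

61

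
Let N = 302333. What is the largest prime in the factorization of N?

302333 = 43 · 7031
7031 = 79 · 89
89 is prime.
So 302333 = 43 · 79 · 89; the largest prime factor is 89.

89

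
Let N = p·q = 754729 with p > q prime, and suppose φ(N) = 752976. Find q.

φ(n) = (p−1)(q−1) = n − (p+q) + 1, so p + q = 754729 − 752976 + 1 = 1754.
p and q are the roots of t² − 1754t + 754729 = 0.
Discriminant: 1754² − 4·754729 = 3076516 − 3018916 = 57600; √57600 = 240.
q = (1754 − 240)/2 = 757, p = (1754 + 240)/2 = 997.
Check: 757 · 997 = 754729.

757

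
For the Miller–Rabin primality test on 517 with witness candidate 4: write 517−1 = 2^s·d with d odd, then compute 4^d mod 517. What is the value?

267

517 − 1 = 516 = 2^2 · 129, so d = 129.
4^1 ≡ 4 (mod 517)
4^2 ≡ 4^2 = 16 ≡ 16 (mod 517)
4^4 ≡ 16^2 = 256 ≡ 256 (mod 517)
4^8 ≡ 256^2 = 65536 ≡ 394 (mod 517)
4^16 ≡ 394^2 = 155236 ≡ 136 (mod 517)
4^32 ≡ 136^2 = 18496 ≡ 401 (mod 517)
4^64 ≡ 401^2 = 160801 ≡ 14 (mod 517)
4^128 ≡ 14^2 = 196 ≡ 196 (mod 517)
129 = 128 + 1 in binary powers of 2.
So 4^129 ≡ 196 · 4 ≡ 267 (mod 517).
Squaring chain: 267 → 460; never reaches −1, so base 4 is a Miller–Rabin witness that 517 is composite.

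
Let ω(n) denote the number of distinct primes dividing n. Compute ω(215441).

4

215441 = 17 · 12673
12673 = 19 · 667
667 = 23 · 29
215441 = 17 · 19 · 23 · 29, which has 4 distinct prime factors.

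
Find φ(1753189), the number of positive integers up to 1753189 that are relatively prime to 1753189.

Factor: 1753189 = 67 · 137 · 191.
φ(1753189) = (67−1) · (137−1) · (191−1) = 66 · 136 · 190 = 1705440.

1705440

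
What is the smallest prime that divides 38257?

38257 is odd.
Digit sum 25, not divisible by 3.
Ends in 7: not divisible by 5.
7: 38257 = 7·5465 + 2
11: 38257 = 11·3477 + 10
13: 38257 = 13·2942 + 11
17: 38257 = 17·2250 + 7
19: 38257 = 19·2013 + 10
23: 38257 = 23·1663 + 8
29: 38257 = 29·1319 + 6
31: 38257 = 31·1234 + 3
37: 38257 = 37·1033 + 36
41: 38257 = 41·933 + 4
43: 38257 = 43·889 + 30
47: 38257 = 47·813 + 46
53: 38257 = 53·721 + 44
59: 38257 = 59·648 + 25
61: 38257 = 61·627 + 10
67: 38257 = 67·571

67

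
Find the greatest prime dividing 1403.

61

1403 = 23 · 61
61 is prime.
So 1403 = 23 · 61; the largest prime factor is 61.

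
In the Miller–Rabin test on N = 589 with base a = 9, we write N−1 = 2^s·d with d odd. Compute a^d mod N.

589 − 1 = 588 = 2^2 · 147, so d = 147.
9^1 ≡ 9 (mod 589)
9^2 ≡ 9^2 = 81 ≡ 81 (mod 589)
9^4 ≡ 81^2 = 6561 ≡ 82 (mod 589)
9^8 ≡ 82^2 = 6724 ≡ 245 (mod 589)
9^16 ≡ 245^2 = 60025 ≡ 536 (mod 589)
9^32 ≡ 536^2 = 287296 ≡ 453 (mod 589)
9^64 ≡ 453^2 = 205209 ≡ 237 (mod 589)
9^128 ≡ 237^2 = 56169 ≡ 214 (mod 589)
147 = 128 + 16 + 2 + 1 in binary powers of 2.
So 9^147 ≡ 214 · 536 · 81 · 9 ≡ 64 (mod 589).
Squaring chain: 64 → 562; never reaches −1, so base 9 is a Miller–Rabin witness that 589 is composite.

64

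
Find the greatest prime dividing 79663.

67

79663 = 29 · 2747
2747 = 41 · 67
67 is prime.
So 79663 = 29 · 41 · 67; the largest prime factor is 67.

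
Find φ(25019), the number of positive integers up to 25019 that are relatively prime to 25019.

Factor: 25019 = 127 · 197.
φ(25019) = (127−1) · (197−1) = 126 · 196 = 24696.

24696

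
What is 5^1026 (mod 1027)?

1000

5^1 ≡ 5 (mod 1027)
5^2 ≡ 5^2 = 25 ≡ 25 (mod 1027)
5^4 ≡ 25^2 = 625 ≡ 625 (mod 1027)
5^8 ≡ 625^2 = 390625 ≡ 365 (mod 1027)
5^16 ≡ 365^2 = 133225 ≡ 742 (mod 1027)
5^32 ≡ 742^2 = 550564 ≡ 92 (mod 1027)
5^64 ≡ 92^2 = 8464 ≡ 248 (mod 1027)
5^128 ≡ 248^2 = 61504 ≡ 911 (mod 1027)
5^256 ≡ 911^2 = 829921 ≡ 105 (mod 1027)
5^512 ≡ 105^2 = 11025 ≡ 755 (mod 1027)
5^1024 ≡ 755^2 = 570025 ≡ 40 (mod 1027)
1026 = 1024 + 2 in binary powers of 2.
So 5^1026 ≡ 40 · 25 ≡ 1000 (mod 1027).
Since 1000 ≠ 1, base 5 is a Fermat witness: 1027 is composite.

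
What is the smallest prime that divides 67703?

79

67703 is odd.
Digit sum 23, not divisible by 3.
Ends in 3: not divisible by 5.
7: 67703 = 7·9671 + 6
11: 67703 = 11·6154 + 9
13: 67703 = 13·5207 + 12
17: 67703 = 17·3982 + 9
19: 67703 = 19·3563 + 6
23: 67703 = 23·2943 + 14
29: 67703 = 29·2334 + 17
31: 67703 = 31·2183 + 30
37: 67703 = 37·1829 + 30
41: 67703 = 41·1651 + 12
43: 67703 = 43·1574 + 21
47: 67703 = 47·1440 + 23
53: 67703 = 53·1277 + 22
59: 67703 = 59·1147 + 30
61: 67703 = 61·1109 + 54
67: 67703 = 67·1010 + 33
71: 67703 = 71·953 + 40
73: 67703 = 73·927 + 32
79: 67703 = 79·857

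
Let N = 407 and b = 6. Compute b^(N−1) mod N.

258

6^1 ≡ 6 (mod 407)
6^2 ≡ 6^2 = 36 ≡ 36 (mod 407)
6^4 ≡ 36^2 = 1296 ≡ 75 (mod 407)
6^8 ≡ 75^2 = 5625 ≡ 334 (mod 407)
6^16 ≡ 334^2 = 111556 ≡ 38 (mod 407)
6^32 ≡ 38^2 = 1444 ≡ 223 (mod 407)
6^64 ≡ 223^2 = 49729 ≡ 75 (mod 407)
6^128 ≡ 75^2 = 5625 ≡ 334 (mod 407)
6^256 ≡ 334^2 = 111556 ≡ 38 (mod 407)
406 = 256 + 128 + 16 + 4 + 2 in binary powers of 2.
So 6^406 ≡ 38 · 334 · 38 · 75 · 36 ≡ 258 (mod 407).
Since 258 ≠ 1, base 6 is a Fermat witness: 407 is composite.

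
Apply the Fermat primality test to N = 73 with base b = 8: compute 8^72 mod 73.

8^1 ≡ 8 (mod 73)
8^2 ≡ 8^2 = 64 ≡ 64 (mod 73)
8^4 ≡ 64^2 = 4096 ≡ 8 (mod 73)
8^8 ≡ 8^2 = 64 ≡ 64 (mod 73)
8^16 ≡ 64^2 = 4096 ≡ 8 (mod 73)
8^32 ≡ 8^2 = 64 ≡ 64 (mod 73)
8^64 ≡ 64^2 = 4096 ≡ 8 (mod 73)
72 = 64 + 8 in binary powers of 2.
So 8^72 ≡ 8 · 64 ≡ 1 (mod 73).
Since the result is 1, base 8 gives no evidence that 73 is composite.

1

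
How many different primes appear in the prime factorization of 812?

3

812 = 2^2 · 203
203 = 7 · 29
812 = 2^2 · 7 · 29, which has 3 distinct prime factors.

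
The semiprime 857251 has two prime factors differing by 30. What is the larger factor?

941

Since p = q + 30, we have 857251 = q(q + 30), so q² + 30q − 857251 = 0.
Discriminant: 30² + 4·857251 = 900 + 3429004 = 3429904; √3429904 = 1852.
q = (−30 + 1852)/2 = 911, and p = q + 30 = 941.
Check: 911 · 941 = 857251.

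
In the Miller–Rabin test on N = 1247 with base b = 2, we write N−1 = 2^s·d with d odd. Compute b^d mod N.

128

1247 − 1 = 1246 = 2^1 · 623, so d = 623.
2^1 ≡ 2 (mod 1247)
2^2 ≡ 2^2 = 4 ≡ 4 (mod 1247)
2^4 ≡ 4^2 = 16 ≡ 16 (mod 1247)
2^8 ≡ 16^2 = 256 ≡ 256 (mod 1247)
2^16 ≡ 256^2 = 65536 ≡ 692 (mod 1247)
2^32 ≡ 692^2 = 478864 ≡ 16 (mod 1247)
2^64 ≡ 16^2 = 256 ≡ 256 (mod 1247)
2^128 ≡ 256^2 = 65536 ≡ 692 (mod 1247)
2^256 ≡ 692^2 = 478864 ≡ 16 (mod 1247)
2^512 ≡ 16^2 = 256 ≡ 256 (mod 1247)
623 = 512 + 64 + 32 + 8 + 4 + 2 + 1 in binary powers of 2.
So 2^623 ≡ 256 · 256 · 16 · 256 · 16 · 4 · 2 ≡ 128 (mod 1247).
Squaring chain: 128; never reaches −1, so base 2 is a Miller–Rabin witness that 1247 is composite.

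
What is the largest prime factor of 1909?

1909 = 23 · 83
83 is prime.
So 1909 = 23 · 83; the largest prime factor is 83.

83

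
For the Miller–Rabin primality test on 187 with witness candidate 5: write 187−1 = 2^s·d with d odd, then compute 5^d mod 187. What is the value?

37

187 − 1 = 186 = 2^1 · 93, so d = 93.
5^1 ≡ 5 (mod 187)
5^2 ≡ 5^2 = 25 ≡ 25 (mod 187)
5^4 ≡ 25^2 = 625 ≡ 64 (mod 187)
5^8 ≡ 64^2 = 4096 ≡ 169 (mod 187)
5^16 ≡ 169^2 = 28561 ≡ 137 (mod 187)
5^32 ≡ 137^2 = 18769 ≡ 69 (mod 187)
5^64 ≡ 69^2 = 4761 ≡ 86 (mod 187)
93 = 64 + 16 + 8 + 4 + 1 in binary powers of 2.
So 5^93 ≡ 86 · 137 · 169 · 64 · 5 ≡ 37 (mod 187).
Squaring chain: 37; never reaches −1, so base 5 is a Miller–Rabin witness that 187 is composite.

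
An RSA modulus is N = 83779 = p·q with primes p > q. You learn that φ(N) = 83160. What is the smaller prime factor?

199

φ(n) = (p−1)(q−1) = n − (p+q) + 1, so p + q = 83779 − 83160 + 1 = 620.
p and q are the roots of t² − 620t + 83779 = 0.
Discriminant: 620² − 4·83779 = 384400 − 335116 = 49284; √49284 = 222.
q = (620 − 222)/2 = 199, p = (620 + 222)/2 = 421.
Check: 199 · 421 = 83779.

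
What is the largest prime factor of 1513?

1513 = 17 · 89
89 is prime.
So 1513 = 17 · 89; the largest prime factor is 89.

89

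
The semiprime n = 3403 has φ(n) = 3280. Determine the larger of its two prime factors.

φ(n) = (p−1)(q−1) = n − (p+q) + 1, so p + q = 3403 − 3280 + 1 = 124.
p and q are the roots of t² − 124t + 3403 = 0.
Discriminant: 124² − 4·3403 = 15376 − 13612 = 1764; √1764 = 42.
q = (124 − 42)/2 = 41, p = (124 + 42)/2 = 83.
Check: 41 · 83 = 3403.

83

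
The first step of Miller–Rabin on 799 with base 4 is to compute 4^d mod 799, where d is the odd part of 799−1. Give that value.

676

799 − 1 = 798 = 2^1 · 399, so d = 399.
4^1 ≡ 4 (mod 799)
4^2 ≡ 4^2 = 16 ≡ 16 (mod 799)
4^4 ≡ 16^2 = 256 ≡ 256 (mod 799)
4^8 ≡ 256^2 = 65536 ≡ 18 (mod 799)
4^16 ≡ 18^2 = 324 ≡ 324 (mod 799)
4^32 ≡ 324^2 = 104976 ≡ 307 (mod 799)
4^64 ≡ 307^2 = 94249 ≡ 766 (mod 799)
4^128 ≡ 766^2 = 586756 ≡ 290 (mod 799)
4^256 ≡ 290^2 = 84100 ≡ 205 (mod 799)
399 = 256 + 128 + 8 + 4 + 2 + 1 in binary powers of 2.
So 4^399 ≡ 205 · 290 · 18 · 256 · 16 · 4 ≡ 676 (mod 799).
Squaring chain: 676; never reaches −1, so base 4 is a Miller–Rabin witness that 799 is composite.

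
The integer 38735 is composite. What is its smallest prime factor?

5

38735 is odd.
Digit sum 26, not divisible by 3.
Ends in 5: divisible by 5.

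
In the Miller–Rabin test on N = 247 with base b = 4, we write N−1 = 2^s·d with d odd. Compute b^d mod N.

220

247 − 1 = 246 = 2^1 · 123, so d = 123.
4^1 ≡ 4 (mod 247)
4^2 ≡ 4^2 = 16 ≡ 16 (mod 247)
4^4 ≡ 16^2 = 256 ≡ 9 (mod 247)
4^8 ≡ 9^2 = 81 ≡ 81 (mod 247)
4^16 ≡ 81^2 = 6561 ≡ 139 (mod 247)
4^32 ≡ 139^2 = 19321 ≡ 55 (mod 247)
4^64 ≡ 55^2 = 3025 ≡ 61 (mod 247)
123 = 64 + 32 + 16 + 8 + 2 + 1 in binary powers of 2.
So 4^123 ≡ 61 · 55 · 139 · 81 · 16 · 4 ≡ 220 (mod 247).
Squaring chain: 220; never reaches −1, so base 4 is a Miller–Rabin witness that 247 is composite.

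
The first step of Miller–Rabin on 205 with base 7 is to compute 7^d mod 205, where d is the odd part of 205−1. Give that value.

205 − 1 = 204 = 2^2 · 51, so d = 51.
7^1 ≡ 7 (mod 205)
7^2 ≡ 7^2 = 49 ≡ 49 (mod 205)
7^4 ≡ 49^2 = 2401 ≡ 146 (mod 205)
7^8 ≡ 146^2 = 21316 ≡ 201 (mod 205)
7^16 ≡ 201^2 = 40401 ≡ 16 (mod 205)
7^32 ≡ 16^2 = 256 ≡ 51 (mod 205)
51 = 32 + 16 + 2 + 1 in binary powers of 2.
So 7^51 ≡ 51 · 16 · 49 · 7 ≡ 63 (mod 205).
Squaring chain: 63 → 74; never reaches −1, so base 7 is a Miller–Rabin witness that 205 is composite.

63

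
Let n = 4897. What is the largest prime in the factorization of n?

4897 = 59 · 83
83 is prime.
So 4897 = 59 · 83; the largest prime factor is 83.

83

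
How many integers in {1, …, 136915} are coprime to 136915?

108192

Factor: 136915 = 5 · 139 · 197.
φ(136915) = (5−1) · (139−1) · (197−1) = 4 · 138 · 196 = 108192.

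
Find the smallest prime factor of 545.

545 is odd.
Digit sum 14, not divisible by 3.
Ends in 5: divisible by 5.

5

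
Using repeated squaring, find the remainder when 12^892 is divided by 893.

12^1 ≡ 12 (mod 893)
12^2 ≡ 12^2 = 144 ≡ 144 (mod 893)
12^4 ≡ 144^2 = 20736 ≡ 197 (mod 893)
12^8 ≡ 197^2 = 38809 ≡ 410 (mod 893)
12^16 ≡ 410^2 = 168100 ≡ 216 (mod 893)
12^32 ≡ 216^2 = 46656 ≡ 220 (mod 893)
12^64 ≡ 220^2 = 48400 ≡ 178 (mod 893)
12^128 ≡ 178^2 = 31684 ≡ 429 (mod 893)
12^256 ≡ 429^2 = 184041 ≡ 83 (mod 893)
12^512 ≡ 83^2 = 6889 ≡ 638 (mod 893)
892 = 512 + 256 + 64 + 32 + 16 + 8 + 4 in binary powers of 2.
So 12^892 ≡ 638 · 83 · 178 · 220 · 216 · 410 · 197 ≡ 178 (mod 893).
Since 178 ≠ 1, base 12 is a Fermat witness: 893 is composite.

178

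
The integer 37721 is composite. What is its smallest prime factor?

37721 is odd.
Digit sum 20, not divisible by 3.
Ends in 1: not divisible by 5.
7: 37721 = 7·5388 + 5
11: 37721 = 11·3429 + 2
13: 37721 = 13·2901 + 8
17: 37721 = 17·2218 + 15
19: 37721 = 19·1985 + 6
23: 37721 = 23·1640 + 1
29: 37721 = 29·1300 + 21
31: 37721 = 31·1216 + 25
37: 37721 = 37·1019 + 18
41: 37721 = 41·920 + 1
43: 37721 = 43·877 + 10
47: 37721 = 47·802 + 27
53: 37721 = 53·711 + 38
59: 37721 = 59·639 + 20
61: 37721 = 61·618 + 23
67: 37721 = 67·563

67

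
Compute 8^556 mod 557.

1

8^1 ≡ 8 (mod 557)
8^2 ≡ 8^2 = 64 ≡ 64 (mod 557)
8^4 ≡ 64^2 = 4096 ≡ 197 (mod 557)
8^8 ≡ 197^2 = 38809 ≡ 376 (mod 557)
8^16 ≡ 376^2 = 141376 ≡ 455 (mod 557)
8^32 ≡ 455^2 = 207025 ≡ 378 (mod 557)
8^64 ≡ 378^2 = 142884 ≡ 292 (mod 557)
8^128 ≡ 292^2 = 85264 ≡ 43 (mod 557)
8^256 ≡ 43^2 = 1849 ≡ 178 (mod 557)
8^512 ≡ 178^2 = 31684 ≡ 492 (mod 557)
556 = 512 + 32 + 8 + 4 in binary powers of 2.
So 8^556 ≡ 492 · 378 · 376 · 197 ≡ 1 (mod 557).
Since the result is 1, base 8 gives no evidence that 557 is composite.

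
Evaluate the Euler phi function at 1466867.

1424160

Factor: 1466867 = 61 · 139 · 173.
φ(1466867) = (61−1) · (139−1) · (173−1) = 60 · 138 · 172 = 1424160.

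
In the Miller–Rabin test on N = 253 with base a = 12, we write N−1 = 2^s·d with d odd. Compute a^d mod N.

100

253 − 1 = 252 = 2^2 · 63, so d = 63.
12^1 ≡ 12 (mod 253)
12^2 ≡ 12^2 = 144 ≡ 144 (mod 253)
12^4 ≡ 144^2 = 20736 ≡ 243 (mod 253)
12^8 ≡ 243^2 = 59049 ≡ 100 (mod 253)
12^16 ≡ 100^2 = 10000 ≡ 133 (mod 253)
12^32 ≡ 133^2 = 17689 ≡ 232 (mod 253)
63 = 32 + 16 + 8 + 4 + 2 + 1 in binary powers of 2.
So 12^63 ≡ 232 · 133 · 100 · 243 · 144 · 12 ≡ 100 (mod 253).
Squaring chain: 100 → 133; never reaches −1, so base 12 is a Miller–Rabin witness that 253 is composite.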